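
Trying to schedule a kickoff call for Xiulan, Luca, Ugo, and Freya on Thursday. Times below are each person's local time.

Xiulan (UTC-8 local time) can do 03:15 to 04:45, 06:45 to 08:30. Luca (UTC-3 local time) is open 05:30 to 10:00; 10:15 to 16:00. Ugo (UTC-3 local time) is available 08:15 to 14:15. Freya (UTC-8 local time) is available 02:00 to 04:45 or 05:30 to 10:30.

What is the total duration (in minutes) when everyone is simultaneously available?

Xiulan in UTC: 11:15-12:45, 14:45-16:30 (add 8h to convert from UTC-8).
Luca in UTC: 08:30-13:00, 13:15-19:00 (add 3h to convert from UTC-3).
Ugo in UTC: 11:15-17:15 (add 3h to convert from UTC-3).
Freya in UTC: 10:00-12:45, 13:30-18:30 (add 8h to convert from UTC-8).
Xiulan ∩ Luca: 11:15-12:45, 14:45-16:30.
Xiulan ∩ Luca ∩ Ugo: 11:15-12:45, 14:45-16:30.
Xiulan ∩ Luca ∩ Ugo ∩ Freya: 11:15-12:45, 14:45-16:30.
Summing the common windows: 90 + 105 = 195 minutes.

195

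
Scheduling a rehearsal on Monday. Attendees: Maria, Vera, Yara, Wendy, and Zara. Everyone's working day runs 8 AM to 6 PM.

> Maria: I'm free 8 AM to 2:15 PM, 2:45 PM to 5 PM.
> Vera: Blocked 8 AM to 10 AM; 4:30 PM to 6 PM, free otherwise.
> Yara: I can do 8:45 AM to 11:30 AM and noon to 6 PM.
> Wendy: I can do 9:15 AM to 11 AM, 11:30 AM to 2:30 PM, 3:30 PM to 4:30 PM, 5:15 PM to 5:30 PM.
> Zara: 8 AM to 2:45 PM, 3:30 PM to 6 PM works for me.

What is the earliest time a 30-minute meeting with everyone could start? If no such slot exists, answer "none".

10:00

Maria free: 08:00-14:15, 14:45-17:00.
Vera free: 10:00-16:30 (invert busy blocks within the working day).
Yara free: 08:45-11:30, 12:00-18:00.
Wendy free: 09:15-11:00, 11:30-14:30, 15:30-16:30, 17:15-17:30.
Zara free: 08:00-14:45, 15:30-18:00.
Maria ∩ Vera: 10:00-14:15, 14:45-16:30.
Maria ∩ Vera ∩ Yara: 10:00-11:30, 12:00-14:15, 14:45-16:30.
Maria ∩ Vera ∩ Yara ∩ Wendy: 10:00-11:00, 12:00-14:15, 15:30-16:30.
Maria ∩ Vera ∩ Yara ∩ Wendy ∩ Zara: 10:00-11:00, 12:00-14:15, 15:30-16:30.
The first common window of at least 30 minutes is 10:00-11:00, so the earliest start is 10:00.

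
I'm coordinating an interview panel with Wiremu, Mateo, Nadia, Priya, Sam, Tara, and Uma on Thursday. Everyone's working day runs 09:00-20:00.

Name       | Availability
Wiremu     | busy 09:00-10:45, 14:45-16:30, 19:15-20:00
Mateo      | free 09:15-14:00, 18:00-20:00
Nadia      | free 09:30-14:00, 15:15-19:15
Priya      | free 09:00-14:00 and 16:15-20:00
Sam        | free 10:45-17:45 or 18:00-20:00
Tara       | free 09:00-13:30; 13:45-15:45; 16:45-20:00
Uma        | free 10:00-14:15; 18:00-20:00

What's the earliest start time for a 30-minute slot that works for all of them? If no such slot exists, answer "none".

Wiremu free: 10:45-14:45, 16:30-19:15 (invert busy blocks within the working day).
Mateo free: 09:15-14:00, 18:00-20:00.
Nadia free: 09:30-14:00, 15:15-19:15.
Priya free: 09:00-14:00, 16:15-20:00.
Sam free: 10:45-17:45, 18:00-20:00.
Tara free: 09:00-13:30, 13:45-15:45, 16:45-20:00.
Uma free: 10:00-14:15, 18:00-20:00.
Wiremu ∩ Mateo: 10:45-14:00, 18:00-19:15.
Wiremu ∩ Mateo ∩ Nadia: 10:45-14:00, 18:00-19:15.
Wiremu ∩ Mateo ∩ Nadia ∩ Priya: 10:45-14:00, 18:00-19:15.
Wiremu ∩ Mateo ∩ Nadia ∩ Priya ∩ Sam: 10:45-14:00, 18:00-19:15.
Wiremu ∩ Mateo ∩ Nadia ∩ Priya ∩ Sam ∩ Tara: 10:45-13:30, 13:45-14:00, 18:00-19:15.
Wiremu ∩ Mateo ∩ Nadia ∩ Priya ∩ Sam ∩ Tara ∩ Uma: 10:45-13:30, 13:45-14:00, 18:00-19:15.
Those are the intersection windows.
The first common window of at least 30 minutes is 10:45-13:30, so the earliest start is 10:45.

10:45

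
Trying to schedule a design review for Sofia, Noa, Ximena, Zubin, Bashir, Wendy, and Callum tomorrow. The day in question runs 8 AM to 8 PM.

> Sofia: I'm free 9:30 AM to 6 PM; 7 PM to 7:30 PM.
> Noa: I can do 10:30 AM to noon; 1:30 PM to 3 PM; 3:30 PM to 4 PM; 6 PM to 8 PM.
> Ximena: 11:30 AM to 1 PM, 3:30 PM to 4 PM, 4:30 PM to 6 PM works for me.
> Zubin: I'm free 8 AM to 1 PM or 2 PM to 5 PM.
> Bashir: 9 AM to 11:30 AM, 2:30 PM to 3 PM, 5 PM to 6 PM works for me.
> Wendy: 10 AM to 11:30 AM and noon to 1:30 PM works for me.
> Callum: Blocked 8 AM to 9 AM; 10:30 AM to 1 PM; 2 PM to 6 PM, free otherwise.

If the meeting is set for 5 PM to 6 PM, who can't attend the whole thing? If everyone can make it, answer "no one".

Callum, Noa, Wendy, Zubin

Sofia free: 09:30-18:00, 19:00-19:30.
Noa free: 10:30-12:00, 13:30-15:00, 15:30-16:00, 18:00-20:00.
Ximena free: 11:30-13:00, 15:30-16:00, 16:30-18:00.
Zubin free: 08:00-13:00, 14:00-17:00.
Bashir free: 09:00-11:30, 14:30-15:00, 17:00-18:00.
Wendy free: 10:00-11:30, 12:00-13:30.
Callum free: 09:00-10:30, 13:00-14:00, 18:00-20:00 (invert busy blocks within the working day).
Sofia: free for 17:00-18:00. Noa: not fully free for 17:00-18:00. Ximena: free for 17:00-18:00. Zubin: not fully free for 17:00-18:00. Bashir: free for 17:00-18:00. Wendy: not fully free for 17:00-18:00. Callum: not fully free for 17:00-18:00.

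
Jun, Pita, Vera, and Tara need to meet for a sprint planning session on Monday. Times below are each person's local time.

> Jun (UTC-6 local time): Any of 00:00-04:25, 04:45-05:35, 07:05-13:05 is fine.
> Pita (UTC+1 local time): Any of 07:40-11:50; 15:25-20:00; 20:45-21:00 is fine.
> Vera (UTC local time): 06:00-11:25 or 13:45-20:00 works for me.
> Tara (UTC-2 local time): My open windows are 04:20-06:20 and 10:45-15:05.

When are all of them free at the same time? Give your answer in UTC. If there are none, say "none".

06:40-08:20, 14:25-17:05

Jun in UTC: 06:00-10:25, 10:45-11:35, 13:05-19:05 (add 6h to convert from UTC-6).
Pita in UTC: 06:40-10:50, 14:25-19:00, 19:45-20:00 (subtract 1h to convert from UTC+1).
Vera in UTC: 06:00-11:25, 13:45-20:00.
Tara in UTC: 06:20-08:20, 12:45-17:05 (add 2h to convert from UTC-2).
Jun ∩ Pita: 06:40-10:25, 10:45-10:50, 14:25-19:00.
Jun ∩ Pita ∩ Vera: 06:40-10:25, 10:45-10:50, 14:25-19:00.
Jun ∩ Pita ∩ Vera ∩ Tara: 06:40-08:20, 14:25-17:05.
Those are the intersection windows.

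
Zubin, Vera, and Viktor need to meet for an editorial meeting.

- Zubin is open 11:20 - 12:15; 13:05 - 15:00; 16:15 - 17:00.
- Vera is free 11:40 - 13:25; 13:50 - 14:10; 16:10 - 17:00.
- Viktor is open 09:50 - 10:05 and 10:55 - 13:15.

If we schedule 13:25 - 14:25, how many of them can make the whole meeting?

Zubin can make the full 13:25-14:25 slot — that's 1.

1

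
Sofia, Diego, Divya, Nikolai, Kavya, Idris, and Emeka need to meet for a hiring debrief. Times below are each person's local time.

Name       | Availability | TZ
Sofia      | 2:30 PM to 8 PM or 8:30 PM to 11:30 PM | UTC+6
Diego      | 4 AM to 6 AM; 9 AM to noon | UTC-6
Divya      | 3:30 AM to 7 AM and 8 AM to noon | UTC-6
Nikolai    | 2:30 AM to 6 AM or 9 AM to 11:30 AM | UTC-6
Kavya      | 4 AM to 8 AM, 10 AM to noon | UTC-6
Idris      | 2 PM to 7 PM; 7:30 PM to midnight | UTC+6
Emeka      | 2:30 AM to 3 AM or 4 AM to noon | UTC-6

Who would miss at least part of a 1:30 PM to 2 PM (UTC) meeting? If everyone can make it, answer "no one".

Diego, Divya, Nikolai

Sofia in UTC: 08:30-14:00, 14:30-17:30 (subtract 6h to convert from UTC+6).
Diego in UTC: 10:00-12:00, 15:00-18:00 (add 6h to convert from UTC-6).
Divya in UTC: 09:30-13:00, 14:00-18:00 (add 6h to convert from UTC-6).
Nikolai in UTC: 08:30-12:00, 15:00-17:30 (add 6h to convert from UTC-6).
Kavya in UTC: 10:00-14:00, 16:00-18:00 (add 6h to convert from UTC-6).
Idris in UTC: 08:00-13:00, 13:30-18:00 (subtract 6h to convert from UTC+6).
Emeka in UTC: 08:30-09:00, 10:00-18:00 (add 6h to convert from UTC-6).
Sofia: free for 13:30-14:00. Diego: not fully free for 13:30-14:00. Divya: not fully free for 13:30-14:00. Nikolai: not fully free for 13:30-14:00. Kavya: free for 13:30-14:00. Idris: free for 13:30-14:00. Emeka: free for 13:30-14:00.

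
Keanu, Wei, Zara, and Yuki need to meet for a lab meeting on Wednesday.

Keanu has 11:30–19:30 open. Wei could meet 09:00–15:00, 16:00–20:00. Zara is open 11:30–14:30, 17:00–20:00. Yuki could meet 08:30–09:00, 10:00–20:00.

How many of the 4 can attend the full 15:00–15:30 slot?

2

Keanu and Yuki can make the full 15:00-15:30 slot — that's 2.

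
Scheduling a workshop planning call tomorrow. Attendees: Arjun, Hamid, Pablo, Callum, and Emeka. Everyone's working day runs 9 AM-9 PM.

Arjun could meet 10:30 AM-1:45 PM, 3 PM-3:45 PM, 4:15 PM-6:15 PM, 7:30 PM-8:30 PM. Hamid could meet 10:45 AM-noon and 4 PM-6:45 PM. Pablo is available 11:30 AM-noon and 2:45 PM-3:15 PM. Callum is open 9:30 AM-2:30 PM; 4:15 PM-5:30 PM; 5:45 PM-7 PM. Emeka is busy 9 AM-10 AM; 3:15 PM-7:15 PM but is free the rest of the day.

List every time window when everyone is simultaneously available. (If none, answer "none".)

11:30-12:00

Arjun free: 10:30-13:45, 15:00-15:45, 16:15-18:15, 19:30-20:30.
Hamid free: 10:45-12:00, 16:00-18:45.
Pablo free: 11:30-12:00, 14:45-15:15.
Callum free: 09:30-14:30, 16:15-17:30, 17:45-19:00.
Emeka free: 10:00-15:15, 19:15-21:00 (invert busy blocks within the working day).
Arjun ∩ Hamid: 10:45-12:00, 16:15-18:15.
Arjun ∩ Hamid ∩ Pablo: 11:30-12:00.
Arjun ∩ Hamid ∩ Pablo ∩ Callum: 11:30-12:00.
Arjun ∩ Hamid ∩ Pablo ∩ Callum ∩ Emeka: 11:30-12:00.
Those are the intersection windows.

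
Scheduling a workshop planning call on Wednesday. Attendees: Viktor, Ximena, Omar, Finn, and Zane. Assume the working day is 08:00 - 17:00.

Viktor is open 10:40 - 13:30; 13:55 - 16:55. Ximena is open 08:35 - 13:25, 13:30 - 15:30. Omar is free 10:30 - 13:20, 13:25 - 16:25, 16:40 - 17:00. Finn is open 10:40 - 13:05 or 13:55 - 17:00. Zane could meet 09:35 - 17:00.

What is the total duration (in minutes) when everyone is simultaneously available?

240

Viktor ∩ Ximena: 10:40-13:25, 13:55-15:30.
Viktor ∩ Ximena ∩ Omar: 10:40-13:20, 13:55-15:30.
Viktor ∩ Ximena ∩ Omar ∩ Finn: 10:40-13:05, 13:55-15:30.
Viktor ∩ Ximena ∩ Omar ∩ Finn ∩ Zane: 10:40-13:05, 13:55-15:30.
Summing the common windows: 145 + 95 = 240 minutes.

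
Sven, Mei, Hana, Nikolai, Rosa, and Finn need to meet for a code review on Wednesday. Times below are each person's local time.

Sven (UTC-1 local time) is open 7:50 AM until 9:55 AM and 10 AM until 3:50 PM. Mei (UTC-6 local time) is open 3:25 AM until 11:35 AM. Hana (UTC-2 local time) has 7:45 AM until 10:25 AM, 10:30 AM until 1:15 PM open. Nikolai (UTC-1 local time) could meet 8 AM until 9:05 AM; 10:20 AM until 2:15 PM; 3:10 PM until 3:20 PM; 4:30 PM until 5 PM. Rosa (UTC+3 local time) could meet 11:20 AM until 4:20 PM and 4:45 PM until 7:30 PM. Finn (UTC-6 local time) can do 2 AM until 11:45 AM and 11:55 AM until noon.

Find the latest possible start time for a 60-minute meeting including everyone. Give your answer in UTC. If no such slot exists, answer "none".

14:15

Sven in UTC: 08:50-10:55, 11:00-16:50 (add 1h to convert from UTC-1).
Mei in UTC: 09:25-17:35 (add 6h to convert from UTC-6).
Hana in UTC: 09:45-12:25, 12:30-15:15 (add 2h to convert from UTC-2).
Nikolai in UTC: 09:00-10:05, 11:20-15:15, 16:10-16:20, 17:30-18:00 (add 1h to convert from UTC-1).
Rosa in UTC: 08:20-13:20, 13:45-16:30 (subtract 3h to convert from UTC+3).
Finn in UTC: 08:00-17:45, 17:55-18:00 (add 6h to convert from UTC-6).
Sven ∩ Mei: 09:25-10:55, 11:00-16:50.
Sven ∩ Mei ∩ Hana: 09:45-10:55, 11:00-12:25, 12:30-15:15.
Sven ∩ Mei ∩ Hana ∩ Nikolai: 09:45-10:05, 11:20-12:25, 12:30-15:15.
Sven ∩ Mei ∩ Hana ∩ Nikolai ∩ Rosa: 09:45-10:05, 11:20-12:25, 12:30-13:20, 13:45-15:15.
Sven ∩ Mei ∩ Hana ∩ Nikolai ∩ Rosa ∩ Finn: 09:45-10:05, 11:20-12:25, 12:30-13:20, 13:45-15:15.
So the common availability across everyone is 09:45-10:05, 11:20-12:25, 12:30-13:20, 13:45-15:15.
The last common window of at least 60 minutes is 13:45-15:15; a 60-minute meeting can start as late as 14:15 and still end by 15:15.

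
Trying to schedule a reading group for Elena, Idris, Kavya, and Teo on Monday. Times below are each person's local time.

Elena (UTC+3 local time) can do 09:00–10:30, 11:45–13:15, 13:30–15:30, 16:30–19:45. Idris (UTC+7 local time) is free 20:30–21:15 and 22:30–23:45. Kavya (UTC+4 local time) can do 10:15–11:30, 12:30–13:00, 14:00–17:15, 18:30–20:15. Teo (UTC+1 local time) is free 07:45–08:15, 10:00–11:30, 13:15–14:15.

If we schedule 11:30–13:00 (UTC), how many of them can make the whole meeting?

Elena in UTC: 06:00-07:30, 08:45-10:15, 10:30-12:30, 13:30-16:45 (subtract 3h to convert from UTC+3).
Idris in UTC: 13:30-14:15, 15:30-16:45 (subtract 7h to convert from UTC+7).
Kavya in UTC: 06:15-07:30, 08:30-09:00, 10:00-13:15, 14:30-16:15 (subtract 4h to convert from UTC+4).
Teo in UTC: 06:45-07:15, 09:00-10:30, 12:15-13:15 (subtract 1h to convert from UTC+1).
Kavya can make the full 11:30-13:00 slot — that's 1.

1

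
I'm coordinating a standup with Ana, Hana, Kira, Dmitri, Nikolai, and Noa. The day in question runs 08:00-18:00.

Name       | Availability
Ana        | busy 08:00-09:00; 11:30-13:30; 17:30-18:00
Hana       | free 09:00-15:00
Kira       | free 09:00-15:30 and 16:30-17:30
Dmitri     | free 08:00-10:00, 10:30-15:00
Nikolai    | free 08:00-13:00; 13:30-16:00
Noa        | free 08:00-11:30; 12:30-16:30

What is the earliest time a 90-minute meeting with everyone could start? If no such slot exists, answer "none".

Ana free: 09:00-11:30, 13:30-17:30 (invert busy blocks within the working day).
Hana free: 09:00-15:00.
Kira free: 09:00-15:30, 16:30-17:30.
Dmitri free: 08:00-10:00, 10:30-15:00.
Nikolai free: 08:00-13:00, 13:30-16:00.
Noa free: 08:00-11:30, 12:30-16:30.
Ana ∩ Hana: 09:00-11:30, 13:30-15:00.
Ana ∩ Hana ∩ Kira: 09:00-11:30, 13:30-15:00.
Ana ∩ Hana ∩ Kira ∩ Dmitri: 09:00-10:00, 10:30-11:30, 13:30-15:00.
Ana ∩ Hana ∩ Kira ∩ Dmitri ∩ Nikolai: 09:00-10:00, 10:30-11:30, 13:30-15:00.
Ana ∩ Hana ∩ Kira ∩ Dmitri ∩ Nikolai ∩ Noa: 09:00-10:00, 10:30-11:30, 13:30-15:00.
So the common availability across everyone is 09:00-10:00, 10:30-11:30, 13:30-15:00.
The first common window of at least 90 minutes is 13:30-15:00, so the earliest start is 13:30.

13:30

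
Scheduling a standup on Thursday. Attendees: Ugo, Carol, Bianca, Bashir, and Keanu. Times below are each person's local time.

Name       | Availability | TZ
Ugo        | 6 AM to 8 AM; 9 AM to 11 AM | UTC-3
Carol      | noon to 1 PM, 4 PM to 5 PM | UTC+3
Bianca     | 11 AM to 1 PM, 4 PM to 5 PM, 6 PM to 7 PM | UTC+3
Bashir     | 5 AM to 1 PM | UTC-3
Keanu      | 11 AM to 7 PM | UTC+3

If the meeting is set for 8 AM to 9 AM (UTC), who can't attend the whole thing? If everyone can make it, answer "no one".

Ugo in UTC: 09:00-11:00, 12:00-14:00 (add 3h to convert from UTC-3).
Carol in UTC: 09:00-10:00, 13:00-14:00 (subtract 3h to convert from UTC+3).
Bianca in UTC: 08:00-10:00, 13:00-14:00, 15:00-16:00 (subtract 3h to convert from UTC+3).
Bashir in UTC: 08:00-16:00 (add 3h to convert from UTC-3).
Keanu in UTC: 08:00-16:00 (subtract 3h to convert from UTC+3).
Ugo: not fully free for 08:00-09:00. Carol: not fully free for 08:00-09:00. Bianca: free for 08:00-09:00. Bashir: free for 08:00-09:00. Keanu: free for 08:00-09:00.

Carol, Ugo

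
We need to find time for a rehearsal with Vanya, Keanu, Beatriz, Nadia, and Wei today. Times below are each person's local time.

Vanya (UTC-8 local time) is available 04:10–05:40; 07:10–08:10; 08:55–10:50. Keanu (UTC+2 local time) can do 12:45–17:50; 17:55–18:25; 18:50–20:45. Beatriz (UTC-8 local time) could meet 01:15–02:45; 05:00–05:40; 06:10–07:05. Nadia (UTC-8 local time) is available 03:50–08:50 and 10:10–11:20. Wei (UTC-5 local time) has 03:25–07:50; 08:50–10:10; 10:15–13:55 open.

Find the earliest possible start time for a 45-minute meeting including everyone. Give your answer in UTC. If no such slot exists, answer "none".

Vanya in UTC: 12:10-13:40, 15:10-16:10, 16:55-18:50 (add 8h to convert from UTC-8).
Keanu in UTC: 10:45-15:50, 15:55-16:25, 16:50-18:45 (subtract 2h to convert from UTC+2).
Beatriz in UTC: 09:15-10:45, 13:00-13:40, 14:10-15:05 (add 8h to convert from UTC-8).
Nadia in UTC: 11:50-16:50, 18:10-19:20 (add 8h to convert from UTC-8).
Wei in UTC: 08:25-12:50, 13:50-15:10, 15:15-18:55 (add 5h to convert from UTC-5).
Vanya ∩ Keanu: 12:10-13:40, 15:10-15:50, 15:55-16:10, 16:55-18:45.
Vanya ∩ Keanu ∩ Beatriz: 13:00-13:40.
Vanya ∩ Keanu ∩ Beatriz ∩ Nadia: 13:00-13:40.
Vanya ∩ Keanu ∩ Beatriz ∩ Nadia ∩ Wei: ∅.
There is no time when everyone is free.
No common window is at least 45 minutes long.

none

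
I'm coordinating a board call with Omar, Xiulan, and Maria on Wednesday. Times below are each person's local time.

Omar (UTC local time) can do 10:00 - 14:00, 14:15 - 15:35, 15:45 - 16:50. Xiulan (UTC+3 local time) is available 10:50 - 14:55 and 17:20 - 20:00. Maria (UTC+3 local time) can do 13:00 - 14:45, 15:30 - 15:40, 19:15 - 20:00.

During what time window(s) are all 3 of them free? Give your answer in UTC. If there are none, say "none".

10:00-11:45, 16:15-16:50

Omar in UTC: 10:00-14:00, 14:15-15:35, 15:45-16:50.
Xiulan in UTC: 07:50-11:55, 14:20-17:00 (subtract 3h to convert from UTC+3).
Maria in UTC: 10:00-11:45, 12:30-12:40, 16:15-17:00 (subtract 3h to convert from UTC+3).
Omar ∩ Xiulan: 10:00-11:55, 14:20-15:35, 15:45-16:50.
Omar ∩ Xiulan ∩ Maria: 10:00-11:45, 16:15-16:50.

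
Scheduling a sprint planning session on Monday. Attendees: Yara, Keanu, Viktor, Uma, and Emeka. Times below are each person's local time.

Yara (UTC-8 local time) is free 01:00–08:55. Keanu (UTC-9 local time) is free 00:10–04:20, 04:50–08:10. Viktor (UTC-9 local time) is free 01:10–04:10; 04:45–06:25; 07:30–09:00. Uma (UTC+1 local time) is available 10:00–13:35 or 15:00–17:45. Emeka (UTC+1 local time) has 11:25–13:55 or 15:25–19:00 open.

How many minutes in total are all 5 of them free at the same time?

Yara in UTC: 09:00-16:55 (add 8h to convert from UTC-8).
Keanu in UTC: 09:10-13:20, 13:50-17:10 (add 9h to convert from UTC-9).
Viktor in UTC: 10:10-13:10, 13:45-15:25, 16:30-18:00 (add 9h to convert from UTC-9).
Uma in UTC: 09:00-12:35, 14:00-16:45 (subtract 1h to convert from UTC+1).
Emeka in UTC: 10:25-12:55, 14:25-18:00 (subtract 1h to convert from UTC+1).
Yara ∩ Keanu: 09:10-13:20, 13:50-16:55.
Yara ∩ Keanu ∩ Viktor: 10:10-13:10, 13:50-15:25, 16:30-16:55.
Yara ∩ Keanu ∩ Viktor ∩ Uma: 10:10-12:35, 14:00-15:25, 16:30-16:45.
Yara ∩ Keanu ∩ Viktor ∩ Uma ∩ Emeka: 10:25-12:35, 14:25-15:25, 16:30-16:45.
Summing the common windows: 130 + 60 + 15 = 205 minutes.

205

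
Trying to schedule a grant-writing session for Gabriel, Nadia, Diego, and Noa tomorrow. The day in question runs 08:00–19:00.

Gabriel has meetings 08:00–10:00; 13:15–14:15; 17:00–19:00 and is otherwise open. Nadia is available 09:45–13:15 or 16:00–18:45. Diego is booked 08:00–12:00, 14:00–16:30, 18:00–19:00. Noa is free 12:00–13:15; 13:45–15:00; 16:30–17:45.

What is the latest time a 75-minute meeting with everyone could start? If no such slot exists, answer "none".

Gabriel free: 10:00-13:15, 14:15-17:00 (invert busy blocks within the working day).
Nadia free: 09:45-13:15, 16:00-18:45.
Diego free: 12:00-14:00, 16:30-18:00 (invert busy blocks within the working day).
Noa free: 12:00-13:15, 13:45-15:00, 16:30-17:45.
Gabriel ∩ Nadia: 10:00-13:15, 16:00-17:00.
Gabriel ∩ Nadia ∩ Diego: 12:00-13:15, 16:30-17:00.
Gabriel ∩ Nadia ∩ Diego ∩ Noa: 12:00-13:15, 16:30-17:00.
The last common window of at least 75 minutes is 12:00-13:15; a 75-minute meeting can start as late as 12:00 and still end by 13:15.

12:00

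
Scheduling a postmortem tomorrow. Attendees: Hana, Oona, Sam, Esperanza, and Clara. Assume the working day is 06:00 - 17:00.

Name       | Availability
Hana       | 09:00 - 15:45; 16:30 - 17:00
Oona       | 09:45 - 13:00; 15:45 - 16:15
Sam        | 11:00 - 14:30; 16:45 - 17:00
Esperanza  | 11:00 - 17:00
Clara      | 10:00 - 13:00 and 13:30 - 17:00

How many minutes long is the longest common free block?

Hana ∩ Oona: 09:45-13:00.
Hana ∩ Oona ∩ Sam: 11:00-13:00.
Hana ∩ Oona ∩ Sam ∩ Esperanza: 11:00-13:00.
Hana ∩ Oona ∩ Sam ∩ Esperanza ∩ Clara: 11:00-13:00.
The longest is 11:00-13:00 at 120 minutes.

120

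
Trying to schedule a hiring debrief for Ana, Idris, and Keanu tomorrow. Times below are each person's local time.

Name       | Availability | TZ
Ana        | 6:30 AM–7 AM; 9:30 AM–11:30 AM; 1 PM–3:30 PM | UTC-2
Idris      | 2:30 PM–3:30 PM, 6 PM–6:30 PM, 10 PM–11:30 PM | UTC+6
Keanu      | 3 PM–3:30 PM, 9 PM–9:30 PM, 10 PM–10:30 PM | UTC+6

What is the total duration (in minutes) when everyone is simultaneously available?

30

Ana in UTC: 08:30-09:00, 11:30-13:30, 15:00-17:30 (add 2h to convert from UTC-2).
Idris in UTC: 08:30-09:30, 12:00-12:30, 16:00-17:30 (subtract 6h to convert from UTC+6).
Keanu in UTC: 09:00-09:30, 15:00-15:30, 16:00-16:30 (subtract 6h to convert from UTC+6).
Ana ∩ Idris: 08:30-09:00, 12:00-12:30, 16:00-17:30.
Ana ∩ Idris ∩ Keanu: 16:00-16:30.
That's a single block of 30 minutes.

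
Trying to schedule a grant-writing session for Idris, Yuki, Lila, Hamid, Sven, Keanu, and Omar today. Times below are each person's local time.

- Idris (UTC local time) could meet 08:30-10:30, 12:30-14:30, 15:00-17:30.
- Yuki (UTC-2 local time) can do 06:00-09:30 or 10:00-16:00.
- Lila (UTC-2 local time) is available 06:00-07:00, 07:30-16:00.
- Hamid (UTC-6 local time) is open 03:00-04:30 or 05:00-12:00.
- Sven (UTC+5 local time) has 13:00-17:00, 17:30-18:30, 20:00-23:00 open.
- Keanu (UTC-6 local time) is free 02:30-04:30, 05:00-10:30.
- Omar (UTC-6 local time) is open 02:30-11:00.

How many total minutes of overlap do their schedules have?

Idris in UTC: 08:30-10:30, 12:30-14:30, 15:00-17:30.
Yuki in UTC: 08:00-11:30, 12:00-18:00 (add 2h to convert from UTC-2).
Lila in UTC: 08:00-09:00, 09:30-18:00 (add 2h to convert from UTC-2).
Hamid in UTC: 09:00-10:30, 11:00-18:00 (add 6h to convert from UTC-6).
Sven in UTC: 08:00-12:00, 12:30-13:30, 15:00-18:00 (subtract 5h to convert from UTC+5).
Keanu in UTC: 08:30-10:30, 11:00-16:30 (add 6h to convert from UTC-6).
Omar in UTC: 08:30-17:00 (add 6h to convert from UTC-6).
Idris ∩ Yuki: 08:30-10:30, 12:30-14:30, 15:00-17:30.
Idris ∩ Yuki ∩ Lila: 08:30-09:00, 09:30-10:30, 12:30-14:30, 15:00-17:30.
Idris ∩ Yuki ∩ Lila ∩ Hamid: 09:30-10:30, 12:30-14:30, 15:00-17:30.
Idris ∩ Yuki ∩ Lila ∩ Hamid ∩ Sven: 09:30-10:30, 12:30-13:30, 15:00-17:30.
Idris ∩ Yuki ∩ Lila ∩ Hamid ∩ Sven ∩ Keanu: 09:30-10:30, 12:30-13:30, 15:00-16:30.
Idris ∩ Yuki ∩ Lila ∩ Hamid ∩ Sven ∩ Keanu ∩ Omar: 09:30-10:30, 12:30-13:30, 15:00-16:30.
So the common availability across everyone is 09:30-10:30, 12:30-13:30, 15:00-16:30.
Summing the common windows: 60 + 60 + 90 = 210 minutes.

210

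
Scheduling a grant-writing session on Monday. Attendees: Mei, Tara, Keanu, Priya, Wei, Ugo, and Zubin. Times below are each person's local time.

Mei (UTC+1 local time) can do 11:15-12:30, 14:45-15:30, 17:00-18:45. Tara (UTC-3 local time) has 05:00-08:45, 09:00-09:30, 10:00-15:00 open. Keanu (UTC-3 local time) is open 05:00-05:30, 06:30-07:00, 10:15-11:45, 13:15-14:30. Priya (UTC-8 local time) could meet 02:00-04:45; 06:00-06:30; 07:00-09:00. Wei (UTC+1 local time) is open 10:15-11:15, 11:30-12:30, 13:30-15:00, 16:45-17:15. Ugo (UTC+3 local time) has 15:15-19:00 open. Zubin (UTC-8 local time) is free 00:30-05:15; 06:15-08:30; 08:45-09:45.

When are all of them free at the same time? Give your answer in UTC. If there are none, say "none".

Mei in UTC: 10:15-11:30, 13:45-14:30, 16:00-17:45 (subtract 1h to convert from UTC+1).
Tara in UTC: 08:00-11:45, 12:00-12:30, 13:00-18:00 (add 3h to convert from UTC-3).
Keanu in UTC: 08:00-08:30, 09:30-10:00, 13:15-14:45, 16:15-17:30 (add 3h to convert from UTC-3).
Priya in UTC: 10:00-12:45, 14:00-14:30, 15:00-17:00 (add 8h to convert from UTC-8).
Wei in UTC: 09:15-10:15, 10:30-11:30, 12:30-14:00, 15:45-16:15 (subtract 1h to convert from UTC+1).
Ugo in UTC: 12:15-16:00 (subtract 3h to convert from UTC+3).
Zubin in UTC: 08:30-13:15, 14:15-16:30, 16:45-17:45 (add 8h to convert from UTC-8).
Mei ∩ Tara: 10:15-11:30, 13:45-14:30, 16:00-17:45.
Mei ∩ Tara ∩ Keanu: 13:45-14:30, 16:15-17:30.
Mei ∩ Tara ∩ Keanu ∩ Priya: 14:00-14:30, 16:15-17:00.
Mei ∩ Tara ∩ Keanu ∩ Priya ∩ Wei: ∅.
Mei ∩ Tara ∩ Keanu ∩ Priya ∩ Wei ∩ Ugo: ∅.
Mei ∩ Tara ∩ Keanu ∩ Priya ∩ Wei ∩ Ugo ∩ Zubin: ∅.
There is no time when everyone is free.

none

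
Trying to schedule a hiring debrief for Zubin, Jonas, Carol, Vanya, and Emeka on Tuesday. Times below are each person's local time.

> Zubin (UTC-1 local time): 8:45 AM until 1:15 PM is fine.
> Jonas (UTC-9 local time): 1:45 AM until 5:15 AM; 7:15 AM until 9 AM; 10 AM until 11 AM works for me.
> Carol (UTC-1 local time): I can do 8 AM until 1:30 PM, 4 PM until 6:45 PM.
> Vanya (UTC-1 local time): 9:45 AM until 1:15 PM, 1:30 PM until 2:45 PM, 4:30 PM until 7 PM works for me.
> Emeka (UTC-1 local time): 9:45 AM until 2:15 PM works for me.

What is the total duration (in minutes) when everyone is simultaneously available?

Zubin in UTC: 09:45-14:15 (add 1h to convert from UTC-1).
Jonas in UTC: 10:45-14:15, 16:15-18:00, 19:00-20:00 (add 9h to convert from UTC-9).
Carol in UTC: 09:00-14:30, 17:00-19:45 (add 1h to convert from UTC-1).
Vanya in UTC: 10:45-14:15, 14:30-15:45, 17:30-20:00 (add 1h to convert from UTC-1).
Emeka in UTC: 10:45-15:15 (add 1h to convert from UTC-1).
Zubin ∩ Jonas: 10:45-14:15.
Zubin ∩ Jonas ∩ Carol: 10:45-14:15.
Zubin ∩ Jonas ∩ Carol ∩ Vanya: 10:45-14:15.
Zubin ∩ Jonas ∩ Carol ∩ Vanya ∩ Emeka: 10:45-14:15.
So the common availability across everyone is 10:45-14:15.
That's a single block of 210 minutes.

210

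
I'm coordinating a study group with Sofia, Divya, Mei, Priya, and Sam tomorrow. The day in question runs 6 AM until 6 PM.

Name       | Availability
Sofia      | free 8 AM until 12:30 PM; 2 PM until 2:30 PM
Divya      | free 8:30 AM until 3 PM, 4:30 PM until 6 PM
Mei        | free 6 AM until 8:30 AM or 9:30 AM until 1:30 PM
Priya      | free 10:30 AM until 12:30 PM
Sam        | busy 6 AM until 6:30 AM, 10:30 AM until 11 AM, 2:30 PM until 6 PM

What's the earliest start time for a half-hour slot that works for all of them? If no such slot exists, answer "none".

Sofia free: 08:00-12:30, 14:00-14:30.
Divya free: 08:30-15:00, 16:30-18:00.
Mei free: 06:00-08:30, 09:30-13:30.
Priya free: 10:30-12:30.
Sam free: 06:30-10:30, 11:00-14:30 (invert busy blocks within the working day).
Sofia ∩ Divya: 08:30-12:30, 14:00-14:30.
Sofia ∩ Divya ∩ Mei: 09:30-12:30.
Sofia ∩ Divya ∩ Mei ∩ Priya: 10:30-12:30.
Sofia ∩ Divya ∩ Mei ∩ Priya ∩ Sam: 11:00-12:30.
The first common window of at least 30 minutes is 11:00-12:30, so the earliest start is 11:00.

11:00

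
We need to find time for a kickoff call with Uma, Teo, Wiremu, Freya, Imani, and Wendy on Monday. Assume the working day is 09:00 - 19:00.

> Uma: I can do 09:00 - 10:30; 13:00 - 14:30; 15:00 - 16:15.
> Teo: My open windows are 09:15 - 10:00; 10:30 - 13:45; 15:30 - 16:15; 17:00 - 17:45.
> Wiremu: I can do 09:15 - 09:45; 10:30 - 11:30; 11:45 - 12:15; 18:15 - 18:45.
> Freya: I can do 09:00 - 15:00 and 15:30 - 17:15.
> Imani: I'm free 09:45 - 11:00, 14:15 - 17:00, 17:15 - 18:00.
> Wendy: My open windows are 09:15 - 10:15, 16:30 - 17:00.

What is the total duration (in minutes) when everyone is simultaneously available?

0

Uma ∩ Teo: 09:15-10:00, 13:00-13:45, 15:30-16:15.
Uma ∩ Teo ∩ Wiremu: 09:15-09:45.
Uma ∩ Teo ∩ Wiremu ∩ Freya: 09:15-09:45.
Uma ∩ Teo ∩ Wiremu ∩ Freya ∩ Imani: ∅.
Uma ∩ Teo ∩ Wiremu ∩ Freya ∩ Imani ∩ Wendy: ∅.
There is no time when everyone is free.
There is no common window, so the total is 0 minutes.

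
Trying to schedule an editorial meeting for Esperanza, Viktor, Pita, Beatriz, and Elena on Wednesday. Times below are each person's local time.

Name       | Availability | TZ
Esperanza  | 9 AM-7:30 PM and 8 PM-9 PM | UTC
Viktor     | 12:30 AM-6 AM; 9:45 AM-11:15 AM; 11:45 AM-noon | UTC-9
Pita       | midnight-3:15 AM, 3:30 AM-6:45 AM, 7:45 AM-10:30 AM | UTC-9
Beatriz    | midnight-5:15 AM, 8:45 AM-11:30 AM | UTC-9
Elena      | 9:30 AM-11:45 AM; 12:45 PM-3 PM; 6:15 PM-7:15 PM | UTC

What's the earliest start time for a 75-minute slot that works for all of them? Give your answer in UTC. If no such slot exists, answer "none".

09:30

Esperanza in UTC: 09:00-19:30, 20:00-21:00.
Viktor in UTC: 09:30-15:00, 18:45-20:15, 20:45-21:00 (add 9h to convert from UTC-9).
Pita in UTC: 09:00-12:15, 12:30-15:45, 16:45-19:30 (add 9h to convert from UTC-9).
Beatriz in UTC: 09:00-14:15, 17:45-20:30 (add 9h to convert from UTC-9).
Elena in UTC: 09:30-11:45, 12:45-15:00, 18:15-19:15.
Esperanza ∩ Viktor: 09:30-15:00, 18:45-19:30, 20:00-20:15, 20:45-21:00.
Esperanza ∩ Viktor ∩ Pita: 09:30-12:15, 12:30-15:00, 18:45-19:30.
Esperanza ∩ Viktor ∩ Pita ∩ Beatriz: 09:30-12:15, 12:30-14:15, 18:45-19:30.
Esperanza ∩ Viktor ∩ Pita ∩ Beatriz ∩ Elena: 09:30-11:45, 12:45-14:15, 18:45-19:15.
The first common window of at least 75 minutes is 09:30-11:45, so the earliest start is 09:30.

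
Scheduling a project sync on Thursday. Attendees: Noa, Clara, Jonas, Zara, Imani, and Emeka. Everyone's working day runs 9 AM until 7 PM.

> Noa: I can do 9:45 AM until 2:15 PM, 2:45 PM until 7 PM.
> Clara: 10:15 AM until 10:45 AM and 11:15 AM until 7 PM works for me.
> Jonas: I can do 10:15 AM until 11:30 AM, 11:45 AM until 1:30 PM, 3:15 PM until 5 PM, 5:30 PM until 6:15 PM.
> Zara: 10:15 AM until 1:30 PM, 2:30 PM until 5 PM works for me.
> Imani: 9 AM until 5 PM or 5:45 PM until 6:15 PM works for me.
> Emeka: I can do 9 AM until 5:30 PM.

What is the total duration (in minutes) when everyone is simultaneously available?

255

Noa ∩ Clara: 10:15-10:45, 11:15-14:15, 14:45-19:00.
Noa ∩ Clara ∩ Jonas: 10:15-10:45, 11:15-11:30, 11:45-13:30, 15:15-17:00, 17:30-18:15.
Noa ∩ Clara ∩ Jonas ∩ Zara: 10:15-10:45, 11:15-11:30, 11:45-13:30, 15:15-17:00.
Noa ∩ Clara ∩ Jonas ∩ Zara ∩ Imani: 10:15-10:45, 11:15-11:30, 11:45-13:30, 15:15-17:00.
Noa ∩ Clara ∩ Jonas ∩ Zara ∩ Imani ∩ Emeka: 10:15-10:45, 11:15-11:30, 11:45-13:30, 15:15-17:00.
Those are the intersection windows.
Summing the common windows: 30 + 15 + 105 + 105 = 255 minutes.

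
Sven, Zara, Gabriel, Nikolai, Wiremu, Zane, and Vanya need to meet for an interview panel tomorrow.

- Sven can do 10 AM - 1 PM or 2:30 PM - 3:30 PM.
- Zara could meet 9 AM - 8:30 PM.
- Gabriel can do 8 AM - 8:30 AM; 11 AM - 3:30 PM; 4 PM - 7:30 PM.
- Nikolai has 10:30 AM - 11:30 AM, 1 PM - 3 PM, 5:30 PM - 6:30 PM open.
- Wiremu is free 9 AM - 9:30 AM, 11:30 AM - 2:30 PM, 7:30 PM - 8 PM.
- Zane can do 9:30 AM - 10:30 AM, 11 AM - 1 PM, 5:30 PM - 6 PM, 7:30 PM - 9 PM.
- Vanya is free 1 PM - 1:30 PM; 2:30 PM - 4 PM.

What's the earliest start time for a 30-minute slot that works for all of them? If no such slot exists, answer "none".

Sven ∩ Zara: 10:00-13:00, 14:30-15:30.
Sven ∩ Zara ∩ Gabriel: 11:00-13:00, 14:30-15:30.
Sven ∩ Zara ∩ Gabriel ∩ Nikolai: 11:00-11:30, 14:30-15:00.
Sven ∩ Zara ∩ Gabriel ∩ Nikolai ∩ Wiremu: ∅.
Sven ∩ Zara ∩ Gabriel ∩ Nikolai ∩ Wiremu ∩ Zane: ∅.
Sven ∩ Zara ∩ Gabriel ∩ Nikolai ∩ Wiremu ∩ Zane ∩ Vanya: ∅.
There is no time when everyone is free.
No common window is at least 30 minutes long.

none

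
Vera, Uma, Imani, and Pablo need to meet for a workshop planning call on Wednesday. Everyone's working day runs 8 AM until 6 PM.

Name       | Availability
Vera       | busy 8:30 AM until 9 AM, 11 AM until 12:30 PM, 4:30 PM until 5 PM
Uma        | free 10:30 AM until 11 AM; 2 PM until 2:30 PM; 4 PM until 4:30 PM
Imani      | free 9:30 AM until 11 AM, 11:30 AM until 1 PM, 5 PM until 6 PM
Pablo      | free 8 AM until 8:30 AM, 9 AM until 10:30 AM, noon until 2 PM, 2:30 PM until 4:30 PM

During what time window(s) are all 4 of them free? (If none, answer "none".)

none

Vera free: 08:00-08:30, 09:00-11:00, 12:30-16:30, 17:00-18:00 (invert busy blocks within the working day).
Uma free: 10:30-11:00, 14:00-14:30, 16:00-16:30.
Imani free: 09:30-11:00, 11:30-13:00, 17:00-18:00.
Pablo free: 08:00-08:30, 09:00-10:30, 12:00-14:00, 14:30-16:30.
Vera ∩ Uma: 10:30-11:00, 14:00-14:30, 16:00-16:30.
Vera ∩ Uma ∩ Imani: 10:30-11:00.
Vera ∩ Uma ∩ Imani ∩ Pablo: ∅.
There is no time when everyone is free.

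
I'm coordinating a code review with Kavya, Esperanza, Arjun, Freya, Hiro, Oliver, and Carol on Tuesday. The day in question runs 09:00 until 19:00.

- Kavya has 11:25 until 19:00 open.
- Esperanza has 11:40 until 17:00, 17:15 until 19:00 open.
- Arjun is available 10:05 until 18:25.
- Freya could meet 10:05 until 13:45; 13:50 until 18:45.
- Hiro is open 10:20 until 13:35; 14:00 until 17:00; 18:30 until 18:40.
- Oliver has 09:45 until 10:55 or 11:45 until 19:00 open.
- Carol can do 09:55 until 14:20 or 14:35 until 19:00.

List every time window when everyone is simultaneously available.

Kavya ∩ Esperanza: 11:40-17:00, 17:15-19:00.
Kavya ∩ Esperanza ∩ Arjun: 11:40-17:00, 17:15-18:25.
Kavya ∩ Esperanza ∩ Arjun ∩ Freya: 11:40-13:45, 13:50-17:00, 17:15-18:25.
Kavya ∩ Esperanza ∩ Arjun ∩ Freya ∩ Hiro: 11:40-13:35, 14:00-17:00.
Kavya ∩ Esperanza ∩ Arjun ∩ Freya ∩ Hiro ∩ Oliver: 11:45-13:35, 14:00-17:00.
Kavya ∩ Esperanza ∩ Arjun ∩ Freya ∩ Hiro ∩ Oliver ∩ Carol: 11:45-13:35, 14:00-14:20, 14:35-17:00.
So the common availability across everyone is 11:45-13:35, 14:00-14:20, 14:35-17:00.

11:45-13:35, 14:00-14:20, 14:35-17:00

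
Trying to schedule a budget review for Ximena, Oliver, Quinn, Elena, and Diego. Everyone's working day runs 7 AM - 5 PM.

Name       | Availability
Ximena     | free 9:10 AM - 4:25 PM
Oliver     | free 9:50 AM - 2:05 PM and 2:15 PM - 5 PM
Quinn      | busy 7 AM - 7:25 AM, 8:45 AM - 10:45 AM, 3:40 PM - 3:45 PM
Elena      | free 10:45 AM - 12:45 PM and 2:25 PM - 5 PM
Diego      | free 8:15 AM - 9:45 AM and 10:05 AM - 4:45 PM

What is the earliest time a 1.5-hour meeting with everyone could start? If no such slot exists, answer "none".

Ximena free: 09:10-16:25.
Oliver free: 09:50-14:05, 14:15-17:00.
Quinn free: 07:25-08:45, 10:45-15:40, 15:45-17:00 (invert busy blocks within the working day).
Elena free: 10:45-12:45, 14:25-17:00.
Diego free: 08:15-09:45, 10:05-16:45.
Ximena ∩ Oliver: 09:50-14:05, 14:15-16:25.
Ximena ∩ Oliver ∩ Quinn: 10:45-14:05, 14:15-15:40, 15:45-16:25.
Ximena ∩ Oliver ∩ Quinn ∩ Elena: 10:45-12:45, 14:25-15:40, 15:45-16:25.
Ximena ∩ Oliver ∩ Quinn ∩ Elena ∩ Diego: 10:45-12:45, 14:25-15:40, 15:45-16:25.
So the common availability across everyone is 10:45-12:45, 14:25-15:40, 15:45-16:25.
The first common window of at least 90 minutes is 10:45-12:45, so the earliest start is 10:45.

10:45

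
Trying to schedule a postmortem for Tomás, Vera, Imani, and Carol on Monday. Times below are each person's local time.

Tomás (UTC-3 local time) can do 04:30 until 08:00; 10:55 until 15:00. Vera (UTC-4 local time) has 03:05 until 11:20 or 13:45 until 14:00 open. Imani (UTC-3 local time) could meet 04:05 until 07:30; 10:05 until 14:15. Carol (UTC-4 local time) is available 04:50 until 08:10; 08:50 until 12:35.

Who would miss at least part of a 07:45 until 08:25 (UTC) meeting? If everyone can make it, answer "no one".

Carol

Tomás in UTC: 07:30-11:00, 13:55-18:00 (add 3h to convert from UTC-3).
Vera in UTC: 07:05-15:20, 17:45-18:00 (add 4h to convert from UTC-4).
Imani in UTC: 07:05-10:30, 13:05-17:15 (add 3h to convert from UTC-3).
Carol in UTC: 08:50-12:10, 12:50-16:35 (add 4h to convert from UTC-4).
Tomás: free for 07:45-08:25. Vera: free for 07:45-08:25. Imani: free for 07:45-08:25. Carol: not fully free for 07:45-08:25.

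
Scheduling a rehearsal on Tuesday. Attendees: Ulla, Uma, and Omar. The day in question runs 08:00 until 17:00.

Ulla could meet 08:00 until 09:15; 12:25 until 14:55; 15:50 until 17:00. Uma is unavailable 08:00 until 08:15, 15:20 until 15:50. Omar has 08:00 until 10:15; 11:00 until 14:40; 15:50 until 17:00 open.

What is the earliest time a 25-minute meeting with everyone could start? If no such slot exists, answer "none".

Ulla free: 08:00-09:15, 12:25-14:55, 15:50-17:00.
Uma free: 08:15-15:20, 15:50-17:00 (invert busy blocks within the working day).
Omar free: 08:00-10:15, 11:00-14:40, 15:50-17:00.
Ulla ∩ Uma: 08:15-09:15, 12:25-14:55, 15:50-17:00.
Ulla ∩ Uma ∩ Omar: 08:15-09:15, 12:25-14:40, 15:50-17:00.
Those are the intersection windows.
The first common window of at least 25 minutes is 08:15-09:15, so the earliest start is 08:15.

08:15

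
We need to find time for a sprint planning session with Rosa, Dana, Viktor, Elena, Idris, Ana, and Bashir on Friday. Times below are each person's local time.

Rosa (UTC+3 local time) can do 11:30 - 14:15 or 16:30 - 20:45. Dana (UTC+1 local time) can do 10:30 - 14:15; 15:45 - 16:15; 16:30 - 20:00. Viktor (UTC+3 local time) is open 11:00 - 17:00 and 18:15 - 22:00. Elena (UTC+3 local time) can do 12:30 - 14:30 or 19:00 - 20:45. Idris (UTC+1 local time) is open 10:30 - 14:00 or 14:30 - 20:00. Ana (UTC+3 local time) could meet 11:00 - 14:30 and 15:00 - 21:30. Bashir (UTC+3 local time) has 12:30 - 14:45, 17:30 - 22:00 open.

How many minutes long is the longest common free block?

Rosa in UTC: 08:30-11:15, 13:30-17:45 (subtract 3h to convert from UTC+3).
Dana in UTC: 09:30-13:15, 14:45-15:15, 15:30-19:00 (subtract 1h to convert from UTC+1).
Viktor in UTC: 08:00-14:00, 15:15-19:00 (subtract 3h to convert from UTC+3).
Elena in UTC: 09:30-11:30, 16:00-17:45 (subtract 3h to convert from UTC+3).
Idris in UTC: 09:30-13:00, 13:30-19:00 (subtract 1h to convert from UTC+1).
Ana in UTC: 08:00-11:30, 12:00-18:30 (subtract 3h to convert from UTC+3).
Bashir in UTC: 09:30-11:45, 14:30-19:00 (subtract 3h to convert from UTC+3).
Rosa ∩ Dana: 09:30-11:15, 14:45-15:15, 15:30-17:45.
Rosa ∩ Dana ∩ Viktor: 09:30-11:15, 15:30-17:45.
Rosa ∩ Dana ∩ Viktor ∩ Elena: 09:30-11:15, 16:00-17:45.
Rosa ∩ Dana ∩ Viktor ∩ Elena ∩ Idris: 09:30-11:15, 16:00-17:45.
Rosa ∩ Dana ∩ Viktor ∩ Elena ∩ Idris ∩ Ana: 09:30-11:15, 16:00-17:45.
Rosa ∩ Dana ∩ Viktor ∩ Elena ∩ Idris ∩ Ana ∩ Bashir: 09:30-11:15, 16:00-17:45.
The longest is 09:30-11:15 at 105 minutes.

105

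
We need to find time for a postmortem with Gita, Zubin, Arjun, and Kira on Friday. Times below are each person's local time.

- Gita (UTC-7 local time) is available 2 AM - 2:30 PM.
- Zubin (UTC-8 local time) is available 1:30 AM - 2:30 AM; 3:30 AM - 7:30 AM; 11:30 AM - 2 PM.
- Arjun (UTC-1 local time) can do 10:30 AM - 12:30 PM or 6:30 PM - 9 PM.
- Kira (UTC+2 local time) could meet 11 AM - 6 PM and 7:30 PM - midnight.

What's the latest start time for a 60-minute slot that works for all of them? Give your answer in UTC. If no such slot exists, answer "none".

20:30

Gita in UTC: 09:00-21:30 (add 7h to convert from UTC-7).
Zubin in UTC: 09:30-10:30, 11:30-15:30, 19:30-22:00 (add 8h to convert from UTC-8).
Arjun in UTC: 11:30-13:30, 19:30-22:00 (add 1h to convert from UTC-1).
Kira in UTC: 09:00-16:00, 17:30-22:00 (subtract 2h to convert from UTC+2).
Gita ∩ Zubin: 09:30-10:30, 11:30-15:30, 19:30-21:30.
Gita ∩ Zubin ∩ Arjun: 11:30-13:30, 19:30-21:30.
Gita ∩ Zubin ∩ Arjun ∩ Kira: 11:30-13:30, 19:30-21:30.
The last common window of at least 60 minutes is 19:30-21:30; a 60-minute meeting can start as late as 20:30 and still end by 21:30.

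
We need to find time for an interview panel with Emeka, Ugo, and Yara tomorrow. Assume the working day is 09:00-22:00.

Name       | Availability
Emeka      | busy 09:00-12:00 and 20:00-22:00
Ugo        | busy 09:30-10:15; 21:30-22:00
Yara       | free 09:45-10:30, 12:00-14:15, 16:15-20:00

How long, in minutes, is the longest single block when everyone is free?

Emeka free: 12:00-20:00 (invert busy blocks within the working day).
Ugo free: 09:00-09:30, 10:15-21:30 (invert busy blocks within the working day).
Yara free: 09:45-10:30, 12:00-14:15, 16:15-20:00.
Emeka ∩ Ugo: 12:00-20:00.
Emeka ∩ Ugo ∩ Yara: 12:00-14:15, 16:15-20:00.
The longest is 16:15-20:00 at 225 minutes.

225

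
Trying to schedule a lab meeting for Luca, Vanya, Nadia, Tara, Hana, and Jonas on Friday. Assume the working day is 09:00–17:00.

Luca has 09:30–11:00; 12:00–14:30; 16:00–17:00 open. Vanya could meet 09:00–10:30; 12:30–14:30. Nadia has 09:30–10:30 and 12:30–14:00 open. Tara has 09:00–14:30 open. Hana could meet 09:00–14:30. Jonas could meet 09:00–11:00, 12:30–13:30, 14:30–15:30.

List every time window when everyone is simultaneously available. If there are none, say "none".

09:30-10:30, 12:30-13:30

Luca ∩ Vanya: 09:30-10:30, 12:30-14:30.
Luca ∩ Vanya ∩ Nadia: 09:30-10:30, 12:30-14:00.
Luca ∩ Vanya ∩ Nadia ∩ Tara: 09:30-10:30, 12:30-14:00.
Luca ∩ Vanya ∩ Nadia ∩ Tara ∩ Hana: 09:30-10:30, 12:30-14:00.
Luca ∩ Vanya ∩ Nadia ∩ Tara ∩ Hana ∩ Jonas: 09:30-10:30, 12:30-13:30.
Those are the intersection windows.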